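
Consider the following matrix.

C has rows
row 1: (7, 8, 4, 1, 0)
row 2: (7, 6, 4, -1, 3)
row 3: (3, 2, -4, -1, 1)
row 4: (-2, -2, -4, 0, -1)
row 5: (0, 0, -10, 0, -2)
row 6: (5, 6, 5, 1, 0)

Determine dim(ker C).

Row reduce to echelon form.
R2 ← R2 − R1: [0, -2, 0, -2, 3]
R3 ← R3 − (3/7)·R1: [0, -10/7, -40/7, -10/7, 1]
R4 ← R4 + (2/7)·R1: [0, 2/7, -20/7, 2/7, -1]
R6 ← R6 − (5/7)·R1: [0, 2/7, 15/7, 2/7, 0]
R3 ← R3 − (5/7)·R2: [0, 0, -40/7, 0, -8/7]
R4 ← R4 + (1/7)·R2: [0, 0, -20/7, 0, -4/7]
R6 ← R6 + (1/7)·R2: [0, 0, 15/7, 0, 3/7]
R4 ← R4 − (1/2)·R3: [0, 0, 0, 0, 0]
R5 ← R5 − (7/4)·R3: [0, 0, 0, 0, 0]
R6 ← R6 + (3/8)·R3: [0, 0, 0, 0, 0]
3 nonzero rows, so rank(C) = 3.
C has 5 columns; by rank–nullity, nullity = 5 − 3 = 2.

2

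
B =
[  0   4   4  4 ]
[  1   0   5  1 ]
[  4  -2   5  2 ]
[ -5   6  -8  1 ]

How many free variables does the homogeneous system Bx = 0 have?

Row reduce to echelon form.
Swap R1 ↔ R2
R3 ← R3 − (4)·R1: [0, -2, -15, -2]
R4 ← R4 + (5)·R1: [0, 6, 17, 6]
R3 ← R3 + (1/2)·R2: [0, 0, -13, 0]
R4 ← R4 − (3/2)·R2: [0, 0, 11, 0]
R4 ← R4 + (11/13)·R3: [0, 0, 0, 0]
3 nonzero rows, so rank(B) = 3.
B has 4 columns; by rank–nullity, nullity = 4 − 3 = 1.

1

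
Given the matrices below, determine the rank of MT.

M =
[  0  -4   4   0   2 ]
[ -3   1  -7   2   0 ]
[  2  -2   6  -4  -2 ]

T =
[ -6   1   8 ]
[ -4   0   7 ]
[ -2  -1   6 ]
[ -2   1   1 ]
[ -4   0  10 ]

3

First compute MT:
[[  0,  -4,  16],
 [ 24,   6, -57],
 [  0,  -8,  14]]
Now row reduce the product.
Swap R1 ↔ R2
R3 ← R3 − (2)·R2: [0, 0, -18]
3 nonzero rows, so rank(MT) = 3.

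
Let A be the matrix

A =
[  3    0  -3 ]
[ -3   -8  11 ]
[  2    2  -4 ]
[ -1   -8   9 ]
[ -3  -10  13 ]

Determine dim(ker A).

Row reduce to echelon form.
R2 ← R2 + R1: [0, -8, 8]
R3 ← R3 − (2/3)·R1: [0, 2, -2]
R4 ← R4 + (1/3)·R1: [0, -8, 8]
R5 ← R5 + R1: [0, -10, 10]
R3 ← R3 + (1/4)·R2: [0, 0, 0]
R4 ← R4 − R2: [0, 0, 0]
R5 ← R5 − (5/4)·R2: [0, 0, 0]
2 nonzero rows, so rank(A) = 2.
A has 3 columns; by rank–nullity, nullity = 3 − 2 = 1.

1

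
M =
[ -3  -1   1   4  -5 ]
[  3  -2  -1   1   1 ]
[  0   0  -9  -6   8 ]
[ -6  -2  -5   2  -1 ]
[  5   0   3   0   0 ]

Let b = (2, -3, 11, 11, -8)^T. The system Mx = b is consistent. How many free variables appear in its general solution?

0

Row reduce the augmented matrix [M | b].
R2 ← R2 + R1: [0, -3, 0, 5, -4, -1]
R4 ← R4 − (2)·R1: [0, 0, -7, -6, 9, 7]
R5 ← R5 + (5/3)·R1: [0, -5/3, 14/3, 20/3, -25/3, -14/3]
R5 ← R5 − (5/9)·R2: [0, 0, 14/3, 35/9, -55/9, -37/9]
R4 ← R4 − (7/9)·R3: [0, 0, 0, -4/3, 25/9, -14/9]
R5 ← R5 + (14/27)·R3: [0, 0, 0, 7/9, -53/27, 43/27]
R5 ← R5 + (7/12)·R4: [0, 0, 0, 0, -37/108, 37/54]
The echelon form has 5 nonzero rows, and every pivot lies in the first 5 columns, so rank(M) = rank([M|b]) = 5.
The system is consistent.
Free variables = (unknowns) − (rank) = 5 − 5 = 0.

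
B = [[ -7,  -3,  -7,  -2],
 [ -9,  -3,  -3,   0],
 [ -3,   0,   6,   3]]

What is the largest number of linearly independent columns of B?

Row reduce to echelon form.
R2 ← R2 − (9/7)·R1: [0, 6/7, 6, 18/7]
R3 ← R3 − (3/7)·R1: [0, 9/7, 9, 27/7]
R3 ← R3 − (3/2)·R2: [0, 0, 0, 0]
Echelon form has 2 nonzero rows, so rank(B) = 2.
The rank gives the maximum number of linearly independent columns: 2.

2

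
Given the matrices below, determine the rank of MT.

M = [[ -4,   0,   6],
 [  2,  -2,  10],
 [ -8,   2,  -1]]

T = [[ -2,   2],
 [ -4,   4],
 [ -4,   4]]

1

First compute MT:
[[-16,  16],
 [-36,  36],
 [ 12, -12]]
Now row reduce the product.
R2 ← R2 − (9/4)·R1: [0, 0]
R3 ← R3 + (3/4)·R1: [0, 0]
1 nonzero row, so rank(MT) = 1.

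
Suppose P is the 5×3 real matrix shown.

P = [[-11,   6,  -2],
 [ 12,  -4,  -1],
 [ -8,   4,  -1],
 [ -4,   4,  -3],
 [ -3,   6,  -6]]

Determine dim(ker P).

Row reduce to echelon form.
R2 ← R2 + (12/11)·R1: [0, 28/11, -35/11]
R3 ← R3 − (8/11)·R1: [0, -4/11, 5/11]
R4 ← R4 − (4/11)·R1: [0, 20/11, -25/11]
R5 ← R5 − (3/11)·R1: [0, 48/11, -60/11]
R3 ← R3 + (1/7)·R2: [0, 0, 0]
R4 ← R4 − (5/7)·R2: [0, 0, 0]
R5 ← R5 − (12/7)·R2: [0, 0, 0]
2 nonzero rows, so rank(P) = 2.
P has 3 columns; by rank–nullity, nullity = 3 − 2 = 1.

1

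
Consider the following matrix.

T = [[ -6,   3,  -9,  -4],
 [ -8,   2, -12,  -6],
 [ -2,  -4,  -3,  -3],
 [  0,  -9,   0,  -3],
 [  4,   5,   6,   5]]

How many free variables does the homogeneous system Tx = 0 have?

2

Row reduce to echelon form.
R2 ← R2 − (4/3)·R1: [0, -2, 0, -2/3]
R3 ← R3 − (1/3)·R1: [0, -5, 0, -5/3]
R5 ← R5 + (2/3)·R1: [0, 7, 0, 7/3]
R3 ← R3 − (5/2)·R2: [0, 0, 0, 0]
R4 ← R4 − (9/2)·R2: [0, 0, 0, 0]
R5 ← R5 + (7/2)·R2: [0, 0, 0, 0]
2 nonzero rows, so rank(T) = 2.
T has 4 columns; by rank–nullity, nullity = 4 − 2 = 2.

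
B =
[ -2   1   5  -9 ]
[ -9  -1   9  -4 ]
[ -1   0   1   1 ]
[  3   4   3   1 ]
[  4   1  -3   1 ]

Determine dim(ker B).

Row reduce to echelon form.
R2 ← R2 − (9/2)·R1: [0, -11/2, -27/2, 73/2]
R3 ← R3 − (1/2)·R1: [0, -1/2, -3/2, 11/2]
R4 ← R4 + (3/2)·R1: [0, 11/2, 21/2, -25/2]
R5 ← R5 + (2)·R1: [0, 3, 7, -17]
R3 ← R3 − (1/11)·R2: [0, 0, -3/11, 24/11]
R4 ← R4 + R2: [0, 0, -3, 24]
R5 ← R5 + (6/11)·R2: [0, 0, -4/11, 32/11]
R4 ← R4 − (11)·R3: [0, 0, 0, 0]
R5 ← R5 − (4/3)·R3: [0, 0, 0, 0]
3 nonzero rows, so rank(B) = 3.
B has 4 columns; by rank–nullity, nullity = 4 − 3 = 1.

1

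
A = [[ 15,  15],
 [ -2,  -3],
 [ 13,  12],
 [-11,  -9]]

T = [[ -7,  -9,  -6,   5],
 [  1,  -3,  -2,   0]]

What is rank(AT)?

2

First compute AT:
[[-90, -180, -120,  75],
 [ 11,  27,  18, -10],
 [-79, -153, -102,  65],
 [ 68, 126,  84, -55]]
Now row reduce the product.
R2 ← R2 + (11/90)·R1: [0, 5, 10/3, -5/6]
R3 ← R3 − (79/90)·R1: [0, 5, 10/3, -5/6]
R4 ← R4 + (34/45)·R1: [0, -10, -20/3, 5/3]
R3 ← R3 − R2: [0, 0, 0, 0]
R4 ← R4 + (2)·R2: [0, 0, 0, 0]
2 nonzero rows, so rank(AT) = 2.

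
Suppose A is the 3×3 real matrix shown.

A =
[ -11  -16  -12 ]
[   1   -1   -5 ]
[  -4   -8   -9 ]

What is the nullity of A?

Row reduce to echelon form.
R2 ← R2 + (1/11)·R1: [0, -27/11, -67/11]
R3 ← R3 − (4/11)·R1: [0, -24/11, -51/11]
R3 ← R3 − (8/9)·R2: [0, 0, 7/9]
3 nonzero rows, so rank(A) = 3.
A has 3 columns; by rank–nullity, nullity = 3 − 3 = 0.

0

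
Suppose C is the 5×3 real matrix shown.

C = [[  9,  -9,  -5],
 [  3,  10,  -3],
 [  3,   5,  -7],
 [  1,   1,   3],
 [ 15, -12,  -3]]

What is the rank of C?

3

Row reduce to echelon form.
R2 ← R2 − (1/3)·R1: [0, 13, -4/3]
R3 ← R3 − (1/3)·R1: [0, 8, -16/3]
R4 ← R4 − (1/9)·R1: [0, 2, 32/9]
R5 ← R5 − (5/3)·R1: [0, 3, 16/3]
R3 ← R3 − (8/13)·R2: [0, 0, -176/39]
R4 ← R4 − (2/13)·R2: [0, 0, 440/117]
R5 ← R5 − (3/13)·R2: [0, 0, 220/39]
R4 ← R4 + (5/6)·R3: [0, 0, 0]
R5 ← R5 + (5/4)·R3: [0, 0, 0]
Echelon form has 3 nonzero rows, so rank(C) = 3.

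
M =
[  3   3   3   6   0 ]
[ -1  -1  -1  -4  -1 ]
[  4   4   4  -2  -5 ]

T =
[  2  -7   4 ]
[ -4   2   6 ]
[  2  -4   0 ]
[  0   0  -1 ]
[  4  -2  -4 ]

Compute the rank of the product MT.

2

First compute MT:
[[  0, -27,  24],
 [ -4,  11,  -2],
 [-20, -26,  62]]
Now row reduce the product.
Swap R1 ↔ R2
R3 ← R3 − (5)·R1: [0, -81, 72]
R3 ← R3 − (3)·R2: [0, 0, 0]
2 nonzero rows, so rank(MT) = 2.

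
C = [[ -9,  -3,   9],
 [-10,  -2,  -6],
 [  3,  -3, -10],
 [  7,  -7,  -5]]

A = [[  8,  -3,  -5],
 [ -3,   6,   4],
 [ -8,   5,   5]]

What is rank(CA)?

3

First compute CA:
[[-135,  54,  78],
 [-26, -12,  12],
 [113, -77, -77],
 [117, -88, -88]]
Now row reduce the product.
R2 ← R2 − (26/135)·R1: [0, -112/5, -136/45]
R3 ← R3 + (113/135)·R1: [0, -159/5, -527/45]
R4 ← R4 + (13/15)·R1: [0, -206/5, -102/5]
R3 ← R3 − (159/112)·R2: [0, 0, -935/126]
R4 ← R4 − (103/56)·R2: [0, 0, -935/63]
R4 ← R4 − (2)·R3: [0, 0, 0]
3 nonzero rows, so rank(CA) = 3.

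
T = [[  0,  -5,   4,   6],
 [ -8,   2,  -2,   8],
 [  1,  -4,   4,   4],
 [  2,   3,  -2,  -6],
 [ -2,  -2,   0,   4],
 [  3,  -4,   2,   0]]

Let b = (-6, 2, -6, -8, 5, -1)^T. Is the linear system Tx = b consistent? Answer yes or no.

no

Row reduce the augmented matrix [T | b].
Swap R1 ↔ R2
R3 ← R3 + (1/8)·R1: [0, -15/4, 15/4, 5, -23/4]
R4 ← R4 + (1/4)·R1: [0, 7/2, -5/2, -4, -15/2]
R5 ← R5 − (1/4)·R1: [0, -5/2, 1/2, 2, 9/2]
R6 ← R6 + (3/8)·R1: [0, -13/4, 5/4, 3, -1/4]
R3 ← R3 − (3/4)·R2: [0, 0, 3/4, 1/2, -5/4]
R4 ← R4 + (7/10)·R2: [0, 0, 3/10, 1/5, -117/10]
R5 ← R5 − (1/2)·R2: [0, 0, -3/2, -1, 15/2]
R6 ← R6 − (13/20)·R2: [0, 0, -27/20, -9/10, 73/20]
R4 ← R4 − (2/5)·R3: [0, 0, 0, 0, -56/5]
R5 ← R5 + (2)·R3: [0, 0, 0, 0, 5]
R6 ← R6 + (9/5)·R3: [0, 0, 0, 0, 7/5]
R5 ← R5 + (25/56)·R4: [0, 0, 0, 0, 0]
R6 ← R6 + (1/8)·R4: [0, 0, 0, 0, 0]
The echelon form has 4 nonzero rows; the last pivot sits in the augmented column, so rank(T) = 3 but rank([T|b]) = 4.
Since the ranks differ, the system is inconsistent.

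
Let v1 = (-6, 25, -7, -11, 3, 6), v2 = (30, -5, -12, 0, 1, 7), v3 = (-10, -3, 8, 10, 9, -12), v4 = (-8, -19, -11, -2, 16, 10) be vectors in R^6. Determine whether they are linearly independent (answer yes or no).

yes

Form the matrix with these vectors as rows and row reduce.
R2 ← R2 + (5)·R1: [0, 120, -47, -55, 16, 37]
R3 ← R3 − (5/3)·R1: [0, -134/3, 59/3, 85/3, 4, -22]
R4 ← R4 − (4/3)·R1: [0, -157/3, -5/3, 38/3, 12, 2]
R3 ← R3 + (67/180)·R2: [0, 0, 391/180, 283/36, 448/45, -1481/180]
R4 ← R4 + (157/360)·R2: [0, 0, -7979/360, -815/72, 854/45, 6529/360]
R4 ← R4 + (7979/782)·R3: [0, 0, 0, 26936/391, 47138/391, -51467/782]
4 nonzero rows, so the 4 vectors span a space of dimension 4.
Since 4 = 4, the vectors are linearly independent.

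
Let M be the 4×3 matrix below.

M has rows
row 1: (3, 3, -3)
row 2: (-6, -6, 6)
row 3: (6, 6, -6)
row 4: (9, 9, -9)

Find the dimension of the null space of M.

Row reduce to echelon form.
R2 ← R2 + (2)·R1: [0, 0, 0]
R3 ← R3 − (2)·R1: [0, 0, 0]
R4 ← R4 − (3)·R1: [0, 0, 0]
1 nonzero row, so rank(M) = 1.
M has 3 columns; by rank–nullity, nullity = 3 − 1 = 2.

2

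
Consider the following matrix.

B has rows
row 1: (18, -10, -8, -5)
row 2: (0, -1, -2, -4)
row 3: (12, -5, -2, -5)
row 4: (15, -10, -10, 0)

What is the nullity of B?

Row reduce to echelon form.
R3 ← R3 − (2/3)·R1: [0, 5/3, 10/3, -5/3]
R4 ← R4 − (5/6)·R1: [0, -5/3, -10/3, 25/6]
R3 ← R3 + (5/3)·R2: [0, 0, 0, -25/3]
R4 ← R4 − (5/3)·R2: [0, 0, 0, 65/6]
R4 ← R4 + (13/10)·R3: [0, 0, 0, 0]
3 nonzero rows, so rank(B) = 3.
B has 4 columns; by rank–nullity, nullity = 4 − 3 = 1.

1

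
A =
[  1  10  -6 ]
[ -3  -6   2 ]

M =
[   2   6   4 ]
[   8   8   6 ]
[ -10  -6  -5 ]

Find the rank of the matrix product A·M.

2

First compute AM:
[[142, 122,  94],
 [-74, -78, -58]]
Now row reduce the product.
R2 ← R2 + (37/71)·R1: [0, -1024/71, -640/71]
2 nonzero rows, so rank(AM) = 2.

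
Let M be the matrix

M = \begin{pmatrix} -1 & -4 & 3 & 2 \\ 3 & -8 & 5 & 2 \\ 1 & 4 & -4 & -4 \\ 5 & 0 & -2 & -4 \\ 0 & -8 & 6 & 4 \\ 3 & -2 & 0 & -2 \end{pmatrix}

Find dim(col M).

Row reduce to echelon form.
R2 ← R2 + (3)·R1: [0, -20, 14, 8]
R3 ← R3 + R1: [0, 0, -1, -2]
R4 ← R4 + (5)·R1: [0, -20, 13, 6]
R6 ← R6 + (3)·R1: [0, -14, 9, 4]
R4 ← R4 − R2: [0, 0, -1, -2]
R5 ← R5 − (2/5)·R2: [0, 0, 2/5, 4/5]
R6 ← R6 − (7/10)·R2: [0, 0, -4/5, -8/5]
R4 ← R4 − R3: [0, 0, 0, 0]
R5 ← R5 + (2/5)·R3: [0, 0, 0, 0]
R6 ← R6 − (4/5)·R3: [0, 0, 0, 0]
Echelon form has 3 nonzero rows, so rank(M) = 3.
The column space has dimension equal to the rank: 3.

3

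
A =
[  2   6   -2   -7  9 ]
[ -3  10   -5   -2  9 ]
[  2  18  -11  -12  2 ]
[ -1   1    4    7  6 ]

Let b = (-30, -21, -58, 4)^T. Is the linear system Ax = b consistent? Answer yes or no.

yes

Row reduce the augmented matrix [A | b].
R2 ← R2 + (3/2)·R1: [0, 19, -8, -25/2, 45/2, -66]
R3 ← R3 − R1: [0, 12, -9, -5, -7, -28]
R4 ← R4 + (1/2)·R1: [0, 4, 3, 7/2, 21/2, -11]
R3 ← R3 − (12/19)·R2: [0, 0, -75/19, 55/19, -403/19, 260/19]
R4 ← R4 − (4/19)·R2: [0, 0, 89/19, 233/38, 219/38, 55/19]
R4 ← R4 + (89/75)·R3: [0, 0, 0, 287/30, -2911/150, 287/15]
The echelon form has 4 nonzero rows, and every pivot lies in the first 5 columns, so rank(A) = rank([A|b]) = 4.
The system is consistent.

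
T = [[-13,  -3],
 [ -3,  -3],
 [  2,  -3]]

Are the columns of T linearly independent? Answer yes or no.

yes

Row reduce T to echelon form.
R2 ← R2 − (3/13)·R1: [0, -30/13]
R3 ← R3 + (2/13)·R1: [0, -45/13]
R3 ← R3 − (3/2)·R2: [0, 0]
2 pivots among 2 columns.
Every column is a pivot column, so the columns are linearly independent.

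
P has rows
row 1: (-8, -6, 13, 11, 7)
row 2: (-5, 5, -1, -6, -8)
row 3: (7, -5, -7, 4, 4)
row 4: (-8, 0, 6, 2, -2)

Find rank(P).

Row reduce to echelon form.
R2 ← R2 − (5/8)·R1: [0, 35/4, -73/8, -103/8, -99/8]
R3 ← R3 + (7/8)·R1: [0, -41/4, 35/8, 109/8, 81/8]
R4 ← R4 − R1: [0, 6, -7, -9, -9]
R3 ← R3 + (41/35)·R2: [0, 0, -221/35, -51/35, -153/35]
R4 ← R4 − (24/35)·R2: [0, 0, -26/35, -6/35, -18/35]
R4 ← R4 − (2/17)·R3: [0, 0, 0, 0, 0]
Echelon form has 3 nonzero rows, so rank(P) = 3.

3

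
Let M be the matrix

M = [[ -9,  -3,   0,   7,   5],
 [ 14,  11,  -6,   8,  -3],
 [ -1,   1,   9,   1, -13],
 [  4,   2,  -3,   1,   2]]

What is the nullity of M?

1

Row reduce to echelon form.
R2 ← R2 + (14/9)·R1: [0, 19/3, -6, 170/9, 43/9]
R3 ← R3 − (1/9)·R1: [0, 4/3, 9, 2/9, -122/9]
R4 ← R4 + (4/9)·R1: [0, 2/3, -3, 37/9, 38/9]
R3 ← R3 − (4/19)·R2: [0, 0, 195/19, -214/57, -830/57]
R4 ← R4 − (2/19)·R2: [0, 0, -45/19, 121/57, 212/57]
R4 ← R4 + (3/13)·R3: [0, 0, 0, 49/39, 14/39]
4 nonzero rows, so rank(M) = 4.
M has 5 columns; by rank–nullity, nullity = 5 − 4 = 1.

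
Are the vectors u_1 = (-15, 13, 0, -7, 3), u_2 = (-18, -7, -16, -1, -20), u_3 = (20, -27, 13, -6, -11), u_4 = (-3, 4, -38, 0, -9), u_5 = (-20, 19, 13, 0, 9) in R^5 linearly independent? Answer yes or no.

Form the matrix with these vectors as rows and row reduce.
R2 ← R2 − (6/5)·R1: [0, -113/5, -16, 37/5, -118/5]
R3 ← R3 + (4/3)·R1: [0, -29/3, 13, -46/3, -7]
R4 ← R4 − (1/5)·R1: [0, 7/5, -38, 7/5, -48/5]
R5 ← R5 − (4/3)·R1: [0, 5/3, 13, 28/3, 5]
R3 ← R3 − (145/339)·R2: [0, 0, 6727/339, -6271/339, 1049/339]
R4 ← R4 + (7/113)·R2: [0, 0, -4406/113, 210/113, -1250/113]
R5 ← R5 + (25/339)·R2: [0, 0, 4007/339, 3349/339, 1105/339]
R4 ← R4 + (13218/6727)·R3: [0, 0, 0, -232012/6727, -33512/6727]
R5 ← R5 − (4007/6727)·R3: [0, 0, 0, 140580/6727, 9528/6727]
R5 ← R5 + (3195/5273)·R4: [0, 0, 0, 0, -8448/5273]
5 nonzero rows, so the 5 vectors span a space of dimension 5.
Since 5 = 5, the vectors are linearly independent.

yes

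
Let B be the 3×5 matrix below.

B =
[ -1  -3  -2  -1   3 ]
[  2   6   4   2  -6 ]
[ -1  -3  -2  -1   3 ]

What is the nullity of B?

4

Row reduce to echelon form.
R2 ← R2 + (2)·R1: [0, 0, 0, 0, 0]
R3 ← R3 − R1: [0, 0, 0, 0, 0]
1 nonzero row, so rank(B) = 1.
B has 5 columns; by rank–nullity, nullity = 5 − 1 = 4.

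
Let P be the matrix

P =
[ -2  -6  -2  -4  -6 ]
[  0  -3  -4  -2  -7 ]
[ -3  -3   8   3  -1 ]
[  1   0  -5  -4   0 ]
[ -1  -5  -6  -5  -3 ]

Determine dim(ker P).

1

Row reduce to echelon form.
R3 ← R3 − (3/2)·R1: [0, 6, 11, 9, 8]
R4 ← R4 + (1/2)·R1: [0, -3, -6, -6, -3]
R5 ← R5 − (1/2)·R1: [0, -2, -5, -3, 0]
R3 ← R3 + (2)·R2: [0, 0, 3, 5, -6]
R4 ← R4 − R2: [0, 0, -2, -4, 4]
R5 ← R5 − (2/3)·R2: [0, 0, -7/3, -5/3, 14/3]
R4 ← R4 + (2/3)·R3: [0, 0, 0, -2/3, 0]
R5 ← R5 + (7/9)·R3: [0, 0, 0, 20/9, 0]
R5 ← R5 + (10/3)·R4: [0, 0, 0, 0, 0]
4 nonzero rows, so rank(P) = 4.
P has 5 columns; by rank–nullity, nullity = 5 − 4 = 1.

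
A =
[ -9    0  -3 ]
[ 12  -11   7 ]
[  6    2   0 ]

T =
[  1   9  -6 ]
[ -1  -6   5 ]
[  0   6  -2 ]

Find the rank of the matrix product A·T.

First compute AT:
[[ -9, -99,  60],
 [ 23, 216, -141],
 [  4,  42, -26]]
Now row reduce the product.
R2 ← R2 + (23/9)·R1: [0, -37, 37/3]
R3 ← R3 + (4/9)·R1: [0, -2, 2/3]
R3 ← R3 − (2/37)·R2: [0, 0, 0]
2 nonzero rows, so rank(AT) = 2.

2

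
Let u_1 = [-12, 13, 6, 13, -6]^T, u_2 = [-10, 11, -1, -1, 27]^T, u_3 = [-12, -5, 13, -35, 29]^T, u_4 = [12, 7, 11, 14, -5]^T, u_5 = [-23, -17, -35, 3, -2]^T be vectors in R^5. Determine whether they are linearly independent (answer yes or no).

yes

Form the matrix with these vectors as rows and row reduce.
R2 ← R2 − (5/6)·R1: [0, 1/6, -6, -71/6, 32]
R3 ← R3 − R1: [0, -18, 7, -48, 35]
R4 ← R4 + R1: [0, 20, 17, 27, -11]
R5 ← R5 − (23/12)·R1: [0, -503/12, -93/2, -263/12, 19/2]
R3 ← R3 + (108)·R2: [0, 0, -641, -1326, 3491]
R4 ← R4 − (120)·R2: [0, 0, 737, 1447, -3851]
R5 ← R5 + (503/2)·R2: [0, 0, -3111/2, -2998, 16115/2]
R4 ← R4 + (737/641)·R3: [0, 0, 0, -49735/641, 104376/641]
R5 ← R5 − (3111/1282)·R3: [0, 0, 0, 140875/641, -265393/641]
R5 ← R5 + (575/203)·R4: [0, 0, 0, 0, 9581/203]
5 nonzero rows, so the 5 vectors span a space of dimension 5.
Since 5 = 5, the vectors are linearly independent.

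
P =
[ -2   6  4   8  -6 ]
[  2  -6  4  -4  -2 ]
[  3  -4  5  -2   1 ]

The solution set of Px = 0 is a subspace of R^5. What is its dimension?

Row reduce to echelon form.
R2 ← R2 + R1: [0, 0, 8, 4, -8]
R3 ← R3 + (3/2)·R1: [0, 5, 11, 10, -8]
Swap R2 ↔ R3
3 nonzero rows, so rank(P) = 3.
P has 5 columns; by rank–nullity, nullity = 5 − 3 = 2.

2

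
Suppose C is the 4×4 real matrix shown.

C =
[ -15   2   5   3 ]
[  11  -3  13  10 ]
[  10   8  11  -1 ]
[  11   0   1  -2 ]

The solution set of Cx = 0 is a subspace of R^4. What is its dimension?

Row reduce to echelon form.
R2 ← R2 + (11/15)·R1: [0, -23/15, 50/3, 61/5]
R3 ← R3 + (2/3)·R1: [0, 28/3, 43/3, 1]
R4 ← R4 + (11/15)·R1: [0, 22/15, 14/3, 1/5]
R3 ← R3 + (140/23)·R2: [0, 0, 2663/23, 1731/23]
R4 ← R4 + (22/23)·R2: [0, 0, 474/23, 273/23]
R4 ← R4 − (474/2663)·R3: [0, 0, 0, -4065/2663]
4 nonzero rows, so rank(C) = 4.
C has 4 columns; by rank–nullity, nullity = 4 − 4 = 0.

0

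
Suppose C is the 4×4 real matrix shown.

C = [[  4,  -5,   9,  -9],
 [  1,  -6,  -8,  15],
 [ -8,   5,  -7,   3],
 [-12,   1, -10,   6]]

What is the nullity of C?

1

Row reduce to echelon form.
R2 ← R2 − (1/4)·R1: [0, -19/4, -41/4, 69/4]
R3 ← R3 + (2)·R1: [0, -5, 11, -15]
R4 ← R4 + (3)·R1: [0, -14, 17, -21]
R3 ← R3 − (20/19)·R2: [0, 0, 414/19, -630/19]
R4 ← R4 − (56/19)·R2: [0, 0, 897/19, -1365/19]
R4 ← R4 − (13/6)·R3: [0, 0, 0, 0]
3 nonzero rows, so rank(C) = 3.
C has 4 columns; by rank–nullity, nullity = 4 − 3 = 1.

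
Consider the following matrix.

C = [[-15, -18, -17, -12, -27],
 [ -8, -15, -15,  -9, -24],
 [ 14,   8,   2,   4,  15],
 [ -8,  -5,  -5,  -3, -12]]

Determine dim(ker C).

1

Row reduce to echelon form.
R2 ← R2 − (8/15)·R1: [0, -27/5, -89/15, -13/5, -48/5]
R3 ← R3 + (14/15)·R1: [0, -44/5, -208/15, -36/5, -51/5]
R4 ← R4 − (8/15)·R1: [0, 23/5, 61/15, 17/5, 12/5]
R3 ← R3 − (44/27)·R2: [0, 0, -340/81, -80/27, 49/9]
R4 ← R4 + (23/27)·R2: [0, 0, -80/81, 32/27, -52/9]
R4 ← R4 − (4/17)·R3: [0, 0, 0, 32/17, -120/17]
4 nonzero rows, so rank(C) = 4.
C has 5 columns; by rank–nullity, nullity = 5 − 4 = 1.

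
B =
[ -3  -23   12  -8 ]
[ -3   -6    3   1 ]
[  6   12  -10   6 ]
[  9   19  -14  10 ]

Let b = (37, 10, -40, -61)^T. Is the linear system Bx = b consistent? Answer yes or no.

Row reduce the augmented matrix [B | b].
R2 ← R2 − R1: [0, 17, -9, 9, -27]
R3 ← R3 + (2)·R1: [0, -34, 14, -10, 34]
R4 ← R4 + (3)·R1: [0, -50, 22, -14, 50]
R3 ← R3 + (2)·R2: [0, 0, -4, 8, -20]
R4 ← R4 + (50/17)·R2: [0, 0, -76/17, 212/17, -500/17]
R4 ← R4 − (19/17)·R3: [0, 0, 0, 60/17, -120/17]
The echelon form has 4 nonzero rows, and every pivot lies in the first 4 columns, so rank(B) = rank([B|b]) = 4.
The system is consistent.

yes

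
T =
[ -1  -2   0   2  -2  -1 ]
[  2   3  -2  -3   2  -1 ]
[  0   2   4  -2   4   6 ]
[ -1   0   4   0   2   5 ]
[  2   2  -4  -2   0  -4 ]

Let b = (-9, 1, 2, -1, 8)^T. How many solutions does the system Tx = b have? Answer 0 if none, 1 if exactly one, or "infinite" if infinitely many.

Row reduce the augmented matrix [T | b].
R2 ← R2 + (2)·R1: [0, -1, -2, 1, -2, -3, -17]
R4 ← R4 − R1: [0, 2, 4, -2, 4, 6, 8]
R5 ← R5 + (2)·R1: [0, -2, -4, 2, -4, -6, -10]
R3 ← R3 + (2)·R2: [0, 0, 0, 0, 0, 0, -32]
R4 ← R4 + (2)·R2: [0, 0, 0, 0, 0, 0, -26]
R5 ← R5 − (2)·R2: [0, 0, 0, 0, 0, 0, 24]
R4 ← R4 − (13/16)·R3: [0, 0, 0, 0, 0, 0, 0]
R5 ← R5 + (3/4)·R3: [0, 0, 0, 0, 0, 0, 0]
The echelon form has 3 nonzero rows; the last pivot sits in the augmented column, so rank(T) = 2 but rank([T|b]) = 3.
Since the ranks differ, the system is inconsistent.
It has no solutions.

0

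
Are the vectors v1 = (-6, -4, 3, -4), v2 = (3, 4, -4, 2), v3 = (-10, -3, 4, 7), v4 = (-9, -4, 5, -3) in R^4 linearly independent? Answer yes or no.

yes

Form the matrix with these vectors as rows and row reduce.
R2 ← R2 + (1/2)·R1: [0, 2, -5/2, 0]
R3 ← R3 − (5/3)·R1: [0, 11/3, -1, 41/3]
R4 ← R4 − (3/2)·R1: [0, 2, 1/2, 3]
R3 ← R3 − (11/6)·R2: [0, 0, 43/12, 41/3]
R4 ← R4 − R2: [0, 0, 3, 3]
R4 ← R4 − (36/43)·R3: [0, 0, 0, -363/43]
4 nonzero rows, so the 4 vectors span a space of dimension 4.
Since 4 = 4, the vectors are linearly independent.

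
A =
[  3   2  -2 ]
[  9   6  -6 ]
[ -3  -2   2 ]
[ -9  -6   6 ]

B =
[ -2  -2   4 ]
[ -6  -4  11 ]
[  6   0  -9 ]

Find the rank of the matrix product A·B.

First compute AB:
[[-30, -14,  52],
 [-90, -42, 156],
 [ 30,  14, -52],
 [ 90,  42, -156]]
Now row reduce the product.
R2 ← R2 − (3)·R1: [0, 0, 0]
R3 ← R3 + R1: [0, 0, 0]
R4 ← R4 + (3)·R1: [0, 0, 0]
1 nonzero row, so rank(AB) = 1.

1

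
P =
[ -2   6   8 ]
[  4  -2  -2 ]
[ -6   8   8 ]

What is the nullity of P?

Row reduce to echelon form.
R2 ← R2 + (2)·R1: [0, 10, 14]
R3 ← R3 − (3)·R1: [0, -10, -16]
R3 ← R3 + R2: [0, 0, -2]
3 nonzero rows, so rank(P) = 3.
P has 3 columns; by rank–nullity, nullity = 3 − 3 = 0.

0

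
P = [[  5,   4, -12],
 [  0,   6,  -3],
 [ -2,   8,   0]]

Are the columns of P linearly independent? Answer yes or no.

no

Row reduce P to echelon form.
R3 ← R3 + (2/5)·R1: [0, 48/5, -24/5]
R3 ← R3 − (8/5)·R2: [0, 0, 0]
2 pivots among 3 columns.
Only 2 < 3 pivot columns, so the columns are linearly dependent.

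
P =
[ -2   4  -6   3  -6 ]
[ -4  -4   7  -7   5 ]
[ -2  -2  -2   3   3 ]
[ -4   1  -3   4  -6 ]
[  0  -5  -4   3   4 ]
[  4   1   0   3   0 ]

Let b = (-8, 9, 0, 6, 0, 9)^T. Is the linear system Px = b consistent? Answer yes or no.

no

Row reduce the augmented matrix [P | b].
R2 ← R2 − (2)·R1: [0, -12, 19, -13, 17, 25]
R3 ← R3 − R1: [0, -6, 4, 0, 9, 8]
R4 ← R4 − (2)·R1: [0, -7, 9, -2, 6, 22]
R6 ← R6 + (2)·R1: [0, 9, -12, 9, -12, -7]
R3 ← R3 − (1/2)·R2: [0, 0, -11/2, 13/2, 1/2, -9/2]
R4 ← R4 − (7/12)·R2: [0, 0, -25/12, 67/12, -47/12, 89/12]
R5 ← R5 − (5/12)·R2: [0, 0, -143/12, 101/12, -37/12, -125/12]
R6 ← R6 + (3/4)·R2: [0, 0, 9/4, -3/4, 3/4, 47/4]
R4 ← R4 − (25/66)·R3: [0, 0, 0, 103/33, -271/66, 301/33]
R5 ← R5 − (13/6)·R3: [0, 0, 0, -17/3, -25/6, -2/3]
R6 ← R6 + (9/22)·R3: [0, 0, 0, 21/11, 21/22, 109/11]
R5 ← R5 + (187/103)·R4: [0, 0, 0, 0, -1197/103, 1637/103]
R6 ← R6 − (63/103)·R4: [0, 0, 0, 0, 357/103, 446/103]
R6 ← R6 + (17/57)·R5: [0, 0, 0, 0, 0, 517/57]
The echelon form has 6 nonzero rows; the last pivot sits in the augmented column, so rank(P) = 5 but rank([P|b]) = 6.
Since the ranks differ, the system is inconsistent.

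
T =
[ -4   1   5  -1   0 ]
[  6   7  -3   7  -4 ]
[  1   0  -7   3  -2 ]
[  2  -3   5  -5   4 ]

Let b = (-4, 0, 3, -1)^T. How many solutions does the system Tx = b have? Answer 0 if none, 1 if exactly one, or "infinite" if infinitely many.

0

Row reduce the augmented matrix [T | b].
R2 ← R2 + (3/2)·R1: [0, 17/2, 9/2, 11/2, -4, -6]
R3 ← R3 + (1/4)·R1: [0, 1/4, -23/4, 11/4, -2, 2]
R4 ← R4 + (1/2)·R1: [0, -5/2, 15/2, -11/2, 4, -3]
R3 ← R3 − (1/34)·R2: [0, 0, -100/17, 44/17, -32/17, 37/17]
R4 ← R4 + (5/17)·R2: [0, 0, 150/17, -66/17, 48/17, -81/17]
R4 ← R4 + (3/2)·R3: [0, 0, 0, 0, 0, -3/2]
The echelon form has 4 nonzero rows; the last pivot sits in the augmented column, so rank(T) = 3 but rank([T|b]) = 4.
Since the ranks differ, the system is inconsistent.
It has no solutions.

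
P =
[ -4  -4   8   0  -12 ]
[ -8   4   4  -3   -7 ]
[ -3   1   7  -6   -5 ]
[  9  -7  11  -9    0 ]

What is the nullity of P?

Row reduce to echelon form.
R2 ← R2 − (2)·R1: [0, 12, -12, -3, 17]
R3 ← R3 − (3/4)·R1: [0, 4, 1, -6, 4]
R4 ← R4 + (9/4)·R1: [0, -16, 29, -9, -27]
R3 ← R3 − (1/3)·R2: [0, 0, 5, -5, -5/3]
R4 ← R4 + (4/3)·R2: [0, 0, 13, -13, -13/3]
R4 ← R4 − (13/5)·R3: [0, 0, 0, 0, 0]
3 nonzero rows, so rank(P) = 3.
P has 5 columns; by rank–nullity, nullity = 5 − 3 = 2.

2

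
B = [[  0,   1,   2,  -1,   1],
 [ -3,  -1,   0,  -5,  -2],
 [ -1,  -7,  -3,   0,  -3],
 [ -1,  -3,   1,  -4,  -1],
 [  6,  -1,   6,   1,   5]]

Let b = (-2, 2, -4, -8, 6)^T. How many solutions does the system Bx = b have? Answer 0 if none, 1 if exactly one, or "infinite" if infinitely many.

Row reduce the augmented matrix [B | b].
Swap R1 ↔ R2
R3 ← R3 − (1/3)·R1: [0, -20/3, -3, 5/3, -7/3, -14/3]
R4 ← R4 − (1/3)·R1: [0, -8/3, 1, -7/3, -1/3, -26/3]
R5 ← R5 + (2)·R1: [0, -3, 6, -9, 1, 10]
R3 ← R3 + (20/3)·R2: [0, 0, 31/3, -5, 13/3, -18]
R4 ← R4 + (8/3)·R2: [0, 0, 19/3, -5, 7/3, -14]
R5 ← R5 + (3)·R2: [0, 0, 12, -12, 4, 4]
R4 ← R4 − (19/31)·R3: [0, 0, 0, -60/31, -10/31, -92/31]
R5 ← R5 − (36/31)·R3: [0, 0, 0, -192/31, -32/31, 772/31]
R5 ← R5 − (16/5)·R4: [0, 0, 0, 0, 0, 172/5]
The echelon form has 5 nonzero rows; the last pivot sits in the augmented column, so rank(B) = 4 but rank([B|b]) = 5.
Since the ranks differ, the system is inconsistent.
It has no solutions.

0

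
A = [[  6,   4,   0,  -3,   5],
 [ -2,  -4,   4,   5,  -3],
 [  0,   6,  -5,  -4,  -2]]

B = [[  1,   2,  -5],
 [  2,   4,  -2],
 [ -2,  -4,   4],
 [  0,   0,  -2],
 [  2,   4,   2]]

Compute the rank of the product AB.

2

First compute AB:
[[ 24,  48, -22],
 [-24, -48,  18],
 [ 18,  36, -28]]
Now row reduce the product.
R2 ← R2 + R1: [0, 0, -4]
R3 ← R3 − (3/4)·R1: [0, 0, -23/2]
R3 ← R3 − (23/8)·R2: [0, 0, 0]
2 nonzero rows, so rank(AB) = 2.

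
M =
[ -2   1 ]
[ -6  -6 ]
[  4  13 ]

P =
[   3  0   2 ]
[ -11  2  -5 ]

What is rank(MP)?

First compute MP:
[[-17,   2,  -9],
 [ 48, -12,  18],
 [-131,  26, -57]]
Now row reduce the product.
R2 ← R2 + (48/17)·R1: [0, -108/17, -126/17]
R3 ← R3 − (131/17)·R1: [0, 180/17, 210/17]
R3 ← R3 + (5/3)·R2: [0, 0, 0]
2 nonzero rows, so rank(MP) = 2.

2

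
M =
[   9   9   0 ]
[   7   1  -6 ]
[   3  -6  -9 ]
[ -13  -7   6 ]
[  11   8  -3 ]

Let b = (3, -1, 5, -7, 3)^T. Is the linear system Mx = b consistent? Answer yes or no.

no

Row reduce the augmented matrix [M | b].
R2 ← R2 − (7/9)·R1: [0, -6, -6, -10/3]
R3 ← R3 − (1/3)·R1: [0, -9, -9, 4]
R4 ← R4 + (13/9)·R1: [0, 6, 6, -8/3]
R5 ← R5 − (11/9)·R1: [0, -3, -3, -2/3]
R3 ← R3 − (3/2)·R2: [0, 0, 0, 9]
R4 ← R4 + R2: [0, 0, 0, -6]
R5 ← R5 − (1/2)·R2: [0, 0, 0, 1]
R4 ← R4 + (2/3)·R3: [0, 0, 0, 0]
R5 ← R5 − (1/9)·R3: [0, 0, 0, 0]
The echelon form has 3 nonzero rows; the last pivot sits in the augmented column, so rank(M) = 2 but rank([M|b]) = 3.
Since the ranks differ, the system is inconsistent.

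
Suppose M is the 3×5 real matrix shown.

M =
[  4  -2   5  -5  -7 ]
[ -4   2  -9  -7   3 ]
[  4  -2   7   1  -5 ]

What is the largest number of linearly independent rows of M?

Row reduce to echelon form.
R2 ← R2 + R1: [0, 0, -4, -12, -4]
R3 ← R3 − R1: [0, 0, 2, 6, 2]
R3 ← R3 + (1/2)·R2: [0, 0, 0, 0, 0]
Echelon form has 2 nonzero rows, so rank(M) = 2.
The rank gives the maximum number of linearly independent rows: 2.

2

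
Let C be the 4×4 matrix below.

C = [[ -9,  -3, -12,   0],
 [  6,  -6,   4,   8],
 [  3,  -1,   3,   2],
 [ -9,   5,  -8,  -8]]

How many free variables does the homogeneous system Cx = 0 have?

Row reduce to echelon form.
R2 ← R2 + (2/3)·R1: [0, -8, -4, 8]
R3 ← R3 + (1/3)·R1: [0, -2, -1, 2]
R4 ← R4 − R1: [0, 8, 4, -8]
R3 ← R3 − (1/4)·R2: [0, 0, 0, 0]
R4 ← R4 + R2: [0, 0, 0, 0]
2 nonzero rows, so rank(C) = 2.
C has 4 columns; by rank–nullity, nullity = 4 − 2 = 2.

2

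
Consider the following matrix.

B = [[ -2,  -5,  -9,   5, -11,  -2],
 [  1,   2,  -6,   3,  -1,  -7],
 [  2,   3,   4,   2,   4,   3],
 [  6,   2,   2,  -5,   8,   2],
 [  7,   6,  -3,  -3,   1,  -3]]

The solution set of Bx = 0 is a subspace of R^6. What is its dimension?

Row reduce to echelon form.
R2 ← R2 + (1/2)·R1: [0, -1/2, -21/2, 11/2, -13/2, -8]
R3 ← R3 + R1: [0, -2, -5, 7, -7, 1]
R4 ← R4 + (3)·R1: [0, -13, -25, 10, -25, -4]
R5 ← R5 + (7/2)·R1: [0, -23/2, -69/2, 29/2, -75/2, -10]
R3 ← R3 − (4)·R2: [0, 0, 37, -15, 19, 33]
R4 ← R4 − (26)·R2: [0, 0, 248, -133, 144, 204]
R5 ← R5 − (23)·R2: [0, 0, 207, -112, 112, 174]
R4 ← R4 − (248/37)·R3: [0, 0, 0, -1201/37, 616/37, -636/37]
R5 ← R5 − (207/37)·R3: [0, 0, 0, -1039/37, 211/37, -393/37]
R5 ← R5 − (1039/1201)·R4: [0, 0, 0, 0, -10449/1201, 5103/1201]
5 nonzero rows, so rank(B) = 5.
B has 6 columns; by rank–nullity, nullity = 6 − 5 = 1.

1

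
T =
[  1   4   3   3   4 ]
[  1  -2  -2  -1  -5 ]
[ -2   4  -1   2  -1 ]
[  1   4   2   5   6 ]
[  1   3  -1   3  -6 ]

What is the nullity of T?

0

Row reduce to echelon form.
R2 ← R2 − R1: [0, -6, -5, -4, -9]
R3 ← R3 + (2)·R1: [0, 12, 5, 8, 7]
R4 ← R4 − R1: [0, 0, -1, 2, 2]
R5 ← R5 − R1: [0, -1, -4, 0, -10]
R3 ← R3 + (2)·R2: [0, 0, -5, 0, -11]
R5 ← R5 − (1/6)·R2: [0, 0, -19/6, 2/3, -17/2]
R4 ← R4 − (1/5)·R3: [0, 0, 0, 2, 21/5]
R5 ← R5 − (19/30)·R3: [0, 0, 0, 2/3, -23/15]
R5 ← R5 − (1/3)·R4: [0, 0, 0, 0, -44/15]
5 nonzero rows, so rank(T) = 5.
T has 5 columns; by rank–nullity, nullity = 5 − 5 = 0.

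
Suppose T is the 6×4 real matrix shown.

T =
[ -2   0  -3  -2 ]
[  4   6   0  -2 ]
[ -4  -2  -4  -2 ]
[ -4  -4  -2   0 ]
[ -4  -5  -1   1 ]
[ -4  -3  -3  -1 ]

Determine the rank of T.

2

Row reduce to echelon form.
R2 ← R2 + (2)·R1: [0, 6, -6, -6]
R3 ← R3 − (2)·R1: [0, -2, 2, 2]
R4 ← R4 − (2)·R1: [0, -4, 4, 4]
R5 ← R5 − (2)·R1: [0, -5, 5, 5]
R6 ← R6 − (2)·R1: [0, -3, 3, 3]
R3 ← R3 + (1/3)·R2: [0, 0, 0, 0]
R4 ← R4 + (2/3)·R2: [0, 0, 0, 0]
R5 ← R5 + (5/6)·R2: [0, 0, 0, 0]
R6 ← R6 + (1/2)·R2: [0, 0, 0, 0]
Echelon form has 2 nonzero rows, so rank(T) = 2.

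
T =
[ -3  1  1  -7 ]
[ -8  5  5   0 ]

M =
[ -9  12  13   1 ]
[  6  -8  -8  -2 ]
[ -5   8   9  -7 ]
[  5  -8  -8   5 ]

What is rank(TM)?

First compute TM:
[[ -7,  20,  18, -47],
 [ 77, -96, -99, -53]]
Now row reduce the product.
R2 ← R2 + (11)·R1: [0, 124, 99, -570]
2 nonzero rows, so rank(TM) = 2.

2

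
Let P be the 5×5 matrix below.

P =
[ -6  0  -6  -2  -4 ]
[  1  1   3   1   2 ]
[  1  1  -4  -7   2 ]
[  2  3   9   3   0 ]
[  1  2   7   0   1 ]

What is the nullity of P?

Row reduce to echelon form.
R2 ← R2 + (1/6)·R1: [0, 1, 2, 2/3, 4/3]
R3 ← R3 + (1/6)·R1: [0, 1, -5, -22/3, 4/3]
R4 ← R4 + (1/3)·R1: [0, 3, 7, 7/3, -4/3]
R5 ← R5 + (1/6)·R1: [0, 2, 6, -1/3, 1/3]
R3 ← R3 − R2: [0, 0, -7, -8, 0]
R4 ← R4 − (3)·R2: [0, 0, 1, 1/3, -16/3]
R5 ← R5 − (2)·R2: [0, 0, 2, -5/3, -7/3]
R4 ← R4 + (1/7)·R3: [0, 0, 0, -17/21, -16/3]
R5 ← R5 + (2/7)·R3: [0, 0, 0, -83/21, -7/3]
R5 ← R5 − (83/17)·R4: [0, 0, 0, 0, 403/17]
5 nonzero rows, so rank(P) = 5.
P has 5 columns; by rank–nullity, nullity = 5 − 5 = 0.

0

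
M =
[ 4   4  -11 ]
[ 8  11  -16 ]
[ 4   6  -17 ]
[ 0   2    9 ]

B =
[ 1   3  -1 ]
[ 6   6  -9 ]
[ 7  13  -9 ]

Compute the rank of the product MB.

First compute MB:
[[-49, -107,  59],
 [-38, -118,  37],
 [-79, -173,  95],
 [ 75, 129, -99]]
Now row reduce the product.
R2 ← R2 − (38/49)·R1: [0, -1716/49, -429/49]
R3 ← R3 − (79/49)·R1: [0, -24/49, -6/49]
R4 ← R4 + (75/49)·R1: [0, -1704/49, -426/49]
R3 ← R3 − (2/143)·R2: [0, 0, 0]
R4 ← R4 − (142/143)·R2: [0, 0, 0]
2 nonzero rows, so rank(MB) = 2.

2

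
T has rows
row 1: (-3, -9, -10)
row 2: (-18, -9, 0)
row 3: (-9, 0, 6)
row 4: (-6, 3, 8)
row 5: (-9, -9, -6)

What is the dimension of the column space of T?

Row reduce to echelon form.
R2 ← R2 − (6)·R1: [0, 45, 60]
R3 ← R3 − (3)·R1: [0, 27, 36]
R4 ← R4 − (2)·R1: [0, 21, 28]
R5 ← R5 − (3)·R1: [0, 18, 24]
R3 ← R3 − (3/5)·R2: [0, 0, 0]
R4 ← R4 − (7/15)·R2: [0, 0, 0]
R5 ← R5 − (2/5)·R2: [0, 0, 0]
Echelon form has 2 nonzero rows, so rank(T) = 2.
The column space has dimension equal to the rank: 2.

2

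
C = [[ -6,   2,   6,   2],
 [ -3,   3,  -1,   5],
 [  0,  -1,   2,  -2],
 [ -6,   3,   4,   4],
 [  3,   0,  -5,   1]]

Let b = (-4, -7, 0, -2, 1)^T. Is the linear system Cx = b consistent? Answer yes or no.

Row reduce the augmented matrix [C | b].
R2 ← R2 − (1/2)·R1: [0, 2, -4, 4, -5]
R4 ← R4 − R1: [0, 1, -2, 2, 2]
R5 ← R5 + (1/2)·R1: [0, 1, -2, 2, -1]
R3 ← R3 + (1/2)·R2: [0, 0, 0, 0, -5/2]
R4 ← R4 − (1/2)·R2: [0, 0, 0, 0, 9/2]
R5 ← R5 − (1/2)·R2: [0, 0, 0, 0, 3/2]
R4 ← R4 + (9/5)·R3: [0, 0, 0, 0, 0]
R5 ← R5 + (3/5)·R3: [0, 0, 0, 0, 0]
The echelon form has 3 nonzero rows; the last pivot sits in the augmented column, so rank(C) = 2 but rank([C|b]) = 3.
Since the ranks differ, the system is inconsistent.

no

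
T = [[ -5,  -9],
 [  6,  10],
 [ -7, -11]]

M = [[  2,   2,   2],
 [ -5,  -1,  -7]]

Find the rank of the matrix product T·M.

2

First compute TM:
[[ 35,  -1,  53],
 [-38,   2, -58],
 [ 41,  -3,  63]]
Now row reduce the product.
R2 ← R2 + (38/35)·R1: [0, 32/35, -16/35]
R3 ← R3 − (41/35)·R1: [0, -64/35, 32/35]
R3 ← R3 + (2)·R2: [0, 0, 0]
2 nonzero rows, so rank(TM) = 2.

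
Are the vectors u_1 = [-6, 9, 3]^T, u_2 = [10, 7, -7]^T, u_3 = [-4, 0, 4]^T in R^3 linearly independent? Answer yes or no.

Form the matrix with these vectors as rows and row reduce.
R2 ← R2 + (5/3)·R1: [0, 22, -2]
R3 ← R3 − (2/3)·R1: [0, -6, 2]
R3 ← R3 + (3/11)·R2: [0, 0, 16/11]
3 nonzero rows, so the 3 vectors span a space of dimension 3.
Since 3 = 3, the vectors are linearly independent.

yes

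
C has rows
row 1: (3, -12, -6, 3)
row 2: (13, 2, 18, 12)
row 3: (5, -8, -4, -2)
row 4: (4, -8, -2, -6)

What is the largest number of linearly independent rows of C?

Row reduce to echelon form.
R2 ← R2 − (13/3)·R1: [0, 54, 44, -1]
R3 ← R3 − (5/3)·R1: [0, 12, 6, -7]
R4 ← R4 − (4/3)·R1: [0, 8, 6, -10]
R3 ← R3 − (2/9)·R2: [0, 0, -34/9, -61/9]
R4 ← R4 − (4/27)·R2: [0, 0, -14/27, -266/27]
R4 ← R4 − (7/51)·R3: [0, 0, 0, -455/51]
Echelon form has 4 nonzero rows, so rank(C) = 4.
The rank gives the maximum number of linearly independent rows: 4.

4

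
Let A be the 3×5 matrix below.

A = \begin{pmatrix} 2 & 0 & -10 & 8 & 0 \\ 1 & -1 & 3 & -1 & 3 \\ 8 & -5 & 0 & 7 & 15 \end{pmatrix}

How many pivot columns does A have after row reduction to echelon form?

Row reduce to echelon form.
R2 ← R2 − (1/2)·R1: [0, -1, 8, -5, 3]
R3 ← R3 − (4)·R1: [0, -5, 40, -25, 15]
R3 ← R3 − (5)·R2: [0, 0, 0, 0, 0]
Echelon form has 2 nonzero rows, so rank(A) = 2.
Each nonzero row contributes one pivot column: 2 pivot columns.

2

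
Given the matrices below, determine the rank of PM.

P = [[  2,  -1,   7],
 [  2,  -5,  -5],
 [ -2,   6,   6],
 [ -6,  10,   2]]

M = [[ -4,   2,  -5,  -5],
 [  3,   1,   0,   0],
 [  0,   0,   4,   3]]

3

First compute PM:
[[-11,   3,  18,  11],
 [-23,  -1, -30, -25],
 [ 26,   2,  34,  28],
 [ 54,  -2,  38,  36]]
Now row reduce the product.
R2 ← R2 − (23/11)·R1: [0, -80/11, -744/11, -48]
R3 ← R3 + (26/11)·R1: [0, 100/11, 842/11, 54]
R4 ← R4 + (54/11)·R1: [0, 140/11, 1390/11, 90]
R3 ← R3 + (5/4)·R2: [0, 0, -8, -6]
R4 ← R4 + (7/4)·R2: [0, 0, 8, 6]
R4 ← R4 + R3: [0, 0, 0, 0]
3 nonzero rows, so rank(PM) = 3.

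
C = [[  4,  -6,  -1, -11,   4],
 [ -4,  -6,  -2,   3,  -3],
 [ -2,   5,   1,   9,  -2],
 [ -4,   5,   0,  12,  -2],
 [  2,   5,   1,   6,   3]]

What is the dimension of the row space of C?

4

Row reduce to echelon form.
R2 ← R2 + R1: [0, -12, -3, -8, 1]
R3 ← R3 + (1/2)·R1: [0, 2, 1/2, 7/2, 0]
R4 ← R4 + R1: [0, -1, -1, 1, 2]
R5 ← R5 − (1/2)·R1: [0, 8, 3/2, 23/2, 1]
R3 ← R3 + (1/6)·R2: [0, 0, 0, 13/6, 1/6]
R4 ← R4 − (1/12)·R2: [0, 0, -3/4, 5/3, 23/12]
R5 ← R5 + (2/3)·R2: [0, 0, -1/2, 37/6, 5/3]
Swap R3 ↔ R4
R5 ← R5 − (2/3)·R3: [0, 0, 0, 91/18, 7/18]
R5 ← R5 − (7/3)·R4: [0, 0, 0, 0, 0]
Echelon form has 4 nonzero rows, so rank(C) = 4.
The row space has dimension equal to the rank: 4.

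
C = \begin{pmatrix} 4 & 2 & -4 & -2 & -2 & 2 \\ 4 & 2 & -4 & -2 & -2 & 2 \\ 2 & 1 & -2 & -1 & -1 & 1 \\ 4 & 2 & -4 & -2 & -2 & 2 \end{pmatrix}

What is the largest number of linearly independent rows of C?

Row reduce to echelon form.
R2 ← R2 − R1: [0, 0, 0, 0, 0, 0]
R3 ← R3 − (1/2)·R1: [0, 0, 0, 0, 0, 0]
R4 ← R4 − R1: [0, 0, 0, 0, 0, 0]
Echelon form has 1 nonzero row, so rank(C) = 1.
The rank gives the maximum number of linearly independent rows: 1.

1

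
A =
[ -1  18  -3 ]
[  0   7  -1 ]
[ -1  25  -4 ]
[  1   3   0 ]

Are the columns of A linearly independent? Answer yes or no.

Row reduce A to echelon form.
R3 ← R3 − R1: [0, 7, -1]
R4 ← R4 + R1: [0, 21, -3]
R3 ← R3 − R2: [0, 0, 0]
R4 ← R4 − (3)·R2: [0, 0, 0]
2 pivots among 3 columns.
Only 2 < 3 pivot columns, so the columns are linearly dependent.

no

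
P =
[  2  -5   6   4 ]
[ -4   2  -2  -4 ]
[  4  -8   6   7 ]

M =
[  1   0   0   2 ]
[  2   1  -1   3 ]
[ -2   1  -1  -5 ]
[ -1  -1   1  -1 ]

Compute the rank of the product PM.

2

First compute PM:
[[-24,  -3,   3, -45],
 [  8,   4,  -4,  12],
 [-31,  -9,   9, -53]]
Now row reduce the product.
R2 ← R2 + (1/3)·R1: [0, 3, -3, -3]
R3 ← R3 − (31/24)·R1: [0, -41/8, 41/8, 41/8]
R3 ← R3 + (41/24)·R2: [0, 0, 0, 0]
2 nonzero rows, so rank(PM) = 2.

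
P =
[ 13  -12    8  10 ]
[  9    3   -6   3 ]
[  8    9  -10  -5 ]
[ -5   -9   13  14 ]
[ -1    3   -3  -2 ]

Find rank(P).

4

Row reduce to echelon form.
R2 ← R2 − (9/13)·R1: [0, 147/13, -150/13, -51/13]
R3 ← R3 − (8/13)·R1: [0, 213/13, -194/13, -145/13]
R4 ← R4 + (5/13)·R1: [0, -177/13, 209/13, 232/13]
R5 ← R5 + (1/13)·R1: [0, 27/13, -31/13, -16/13]
R3 ← R3 − (71/49)·R2: [0, 0, 88/49, -268/49]
R4 ← R4 + (59/49)·R2: [0, 0, 107/49, 643/49]
R5 ← R5 − (9/49)·R2: [0, 0, -13/49, -25/49]
R4 ← R4 − (107/88)·R3: [0, 0, 0, 435/22]
R5 ← R5 + (13/88)·R3: [0, 0, 0, -29/22]
R5 ← R5 + (1/15)·R4: [0, 0, 0, 0]
Echelon form has 4 nonzero rows, so rank(P) = 4.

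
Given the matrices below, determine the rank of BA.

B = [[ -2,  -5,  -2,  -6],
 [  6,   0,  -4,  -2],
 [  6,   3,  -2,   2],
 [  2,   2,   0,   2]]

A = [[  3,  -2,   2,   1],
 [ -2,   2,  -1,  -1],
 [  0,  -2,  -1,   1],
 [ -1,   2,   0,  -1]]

2

First compute BA:
[[ 10, -14,   3,   7],
 [ 20,  -8,  16,   4],
 [ 10,   2,  11,  -1],
 [  0,   4,   2,  -2]]
Now row reduce the product.
R2 ← R2 − (2)·R1: [0, 20, 10, -10]
R3 ← R3 − R1: [0, 16, 8, -8]
R3 ← R3 − (4/5)·R2: [0, 0, 0, 0]
R4 ← R4 − (1/5)·R2: [0, 0, 0, 0]
2 nonzero rows, so rank(BA) = 2.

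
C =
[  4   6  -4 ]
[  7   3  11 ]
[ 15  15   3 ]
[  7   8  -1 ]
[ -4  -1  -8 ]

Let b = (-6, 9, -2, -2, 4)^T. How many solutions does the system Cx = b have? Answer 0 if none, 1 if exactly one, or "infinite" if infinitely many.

Row reduce the augmented matrix [C | b].
R2 ← R2 − (7/4)·R1: [0, -15/2, 18, 39/2]
R3 ← R3 − (15/4)·R1: [0, -15/2, 18, 41/2]
R4 ← R4 − (7/4)·R1: [0, -5/2, 6, 17/2]
R5 ← R5 + R1: [0, 5, -12, -2]
R3 ← R3 − R2: [0, 0, 0, 1]
R4 ← R4 − (1/3)·R2: [0, 0, 0, 2]
R5 ← R5 + (2/3)·R2: [0, 0, 0, 11]
R4 ← R4 − (2)·R3: [0, 0, 0, 0]
R5 ← R5 − (11)·R3: [0, 0, 0, 0]
The echelon form has 3 nonzero rows; the last pivot sits in the augmented column, so rank(C) = 2 but rank([C|b]) = 3.
Since the ranks differ, the system is inconsistent.
It has no solutions.

0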